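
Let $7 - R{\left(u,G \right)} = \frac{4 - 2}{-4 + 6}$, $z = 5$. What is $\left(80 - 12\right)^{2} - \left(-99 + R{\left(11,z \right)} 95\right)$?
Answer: $4153$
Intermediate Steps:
$R{\left(u,G \right)} = 6$ ($R{\left(u,G \right)} = 7 - \frac{4 - 2}{-4 + 6} = 7 - \frac{2}{2} = 7 - 2 \cdot \frac{1}{2} = 7 - 1 = 6$)
$\left(80 - 12\right)^{2} - \left(-99 + R{\left(11,z \right)} 95\right) = \left(80 - 12\right)^{2} - \left(-99 + 6 \cdot 95\right) = 68^{2} - \left(-99 + 570\right) = 4624 - 471 = 4153$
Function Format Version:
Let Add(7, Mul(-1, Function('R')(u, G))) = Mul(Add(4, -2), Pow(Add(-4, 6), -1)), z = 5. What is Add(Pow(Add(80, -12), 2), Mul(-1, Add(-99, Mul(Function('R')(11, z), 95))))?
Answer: 4153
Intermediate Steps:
Function('R')(u, G) = 6 (Function('R')(u, G) = Add(7, Mul(-1, Mul(Add(4, -2), Pow(Add(-4, 6), -1)))) = Add(7, Mul(-1, Mul(2, Pow(2, -1)))) = Add(7, Mul(-1, Mul(2, Rational(1, 2)))) = Add(7, Mul(-1, 1)) = Add(7, -1) = 6)
Add(Pow(Add(80, -12), 2), Mul(-1, Add(-99, Mul(Function('R')(11, z), 95)))) = Add(Pow(Add(80, -12), 2), Mul(-1, Add(-99, Mul(6, 95)))) = Add(Pow(68, 2), Mul(-1, Add(-99, 570))) = Add(4624, Mul(-1, 471)) = Add(4624, -471) = 4153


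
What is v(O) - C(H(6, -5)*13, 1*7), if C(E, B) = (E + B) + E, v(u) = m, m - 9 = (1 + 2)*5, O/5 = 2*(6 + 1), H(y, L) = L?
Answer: 147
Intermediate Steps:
O = 70 (O = 5*(2*(6 + 1)) = 5*(2*7) = 5*14 = 70)
m = 24 (m = 9 + (1 + 2)*5 = 9 + 3*5 = 9 + 15 = 24)
v(u) = 24
C(E, B) = B + 2*E (C(E, B) = (B + E) + E = B + 2*E)
v(O) - C(H(6, -5)*13, 1*7) = 24 - (1*7 + 2*(-5*13)) = 24 - (7 + 2*(-65)) = 24 - (7 - 130) = 24 - 1*(-123) = 24 + 123 = 147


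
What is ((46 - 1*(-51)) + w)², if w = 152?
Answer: 62001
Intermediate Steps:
((46 - 1*(-51)) + w)² = ((46 - 1*(-51)) + 152)² = ((46 + 51) + 152)² = (97 + 152)² = 249² = 62001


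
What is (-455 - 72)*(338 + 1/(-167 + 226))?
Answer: -10509961/59 ≈ -1.7814e+5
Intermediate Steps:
(-455 - 72)*(338 + 1/(-167 + 226)) = -527*(338 + 1/59) = -527*19943/59 = -10509961/59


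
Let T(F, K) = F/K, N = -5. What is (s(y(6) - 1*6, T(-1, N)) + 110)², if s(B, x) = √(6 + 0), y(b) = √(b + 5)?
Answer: (110 + √6)² ≈ 12645.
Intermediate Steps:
y(b) = √(5 + b)
s(B, x) = √6
(s(y(6) - 1*6, T(-1, N)) + 110)² = (√6 + 110)² = (110 + √6)²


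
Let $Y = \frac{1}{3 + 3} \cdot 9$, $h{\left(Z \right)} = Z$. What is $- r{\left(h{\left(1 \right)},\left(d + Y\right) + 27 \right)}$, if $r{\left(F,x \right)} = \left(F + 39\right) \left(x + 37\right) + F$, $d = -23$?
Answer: $-1701$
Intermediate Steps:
$Y = \frac{3}{2}$ ($Y = \frac{1}{6} \cdot 9 = \frac{3}{2} \approx 1.5$)
$r{\left(F,x \right)} = F + \left(37 + x\right) \left(39 + F\right)$ ($r{\left(F,x \right)} = \left(39 + F\right) \left(37 + x\right) + F = \left(37 + x\right) \left(39 + F\right) + F = F + \left(37 + x\right) \left(39 + F\right)$)
$- r{\left(h{\left(1 \right)},\left(d + Y\right) + 27 \right)} = - (1443 + 38 \cdot 1 + 39 \left(\left(-23 + \frac{3}{2}\right) + 27\right) + 1 \left(\left(-23 + \frac{3}{2}\right) + 27\right)) = - (1443 + 38 + 39 \left(- \frac{43}{2} + 27\right) + 1 \left(- \frac{43}{2} + 27\right)) = - (1443 + 38 + 39 \cdot \frac{11}{2} + 1 \cdot \frac{11}{2}) = - (1443 + 38 + \frac{429}{2} + \frac{11}{2}) = \left(-1\right) 1701 = -1701$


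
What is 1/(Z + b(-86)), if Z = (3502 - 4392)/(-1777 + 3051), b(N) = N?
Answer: -637/55227 ≈ -0.011534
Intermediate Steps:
Z = -445/637 (Z = -890/1274 = -890*1/1274 = -445/637 ≈ -0.69859)
1/(Z + b(-86)) = 1/(-445/637 - 86) = 1/(-55227/637) = -637/55227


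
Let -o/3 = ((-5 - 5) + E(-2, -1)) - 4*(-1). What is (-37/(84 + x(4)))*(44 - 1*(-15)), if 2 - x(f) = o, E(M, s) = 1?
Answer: -2183/71 ≈ -30.746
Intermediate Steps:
o = 15 (o = -3*(((-5 - 5) + 1) - 4*(-1)) = -3*((-10 + 1) + 4) = -3*(-9 + 4) = -3*(-5) = 15)
x(f) = -13 (x(f) = 2 - 1*15 = 2 - 15 = -13)
(-37/(84 + x(4)))*(44 - 1*(-15)) = (-37/(84 - 13))*(44 - 1*(-15)) = (-37/71)*(44 + 15) = ((1/71)*(-37))*59 = -37/71*59 = -2183/71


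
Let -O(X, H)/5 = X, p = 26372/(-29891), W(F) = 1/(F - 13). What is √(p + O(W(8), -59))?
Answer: 3*√11687381/29891 ≈ 0.34311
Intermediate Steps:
W(F) = 1/(-13 + F)
p = -26372/29891 (p = 26372*(-1/29891) = -26372/29891 ≈ -0.88227)
O(X, H) = -5*X
√(p + O(W(8), -59)) = √(-26372/29891 - 5/(-13 + 8)) = √(-26372/29891 - 5/(-5)) = √(-26372/29891 - 5*(-⅕)) = √(-26372/29891 + 1) = √(3519/29891) = 3*√11687381/29891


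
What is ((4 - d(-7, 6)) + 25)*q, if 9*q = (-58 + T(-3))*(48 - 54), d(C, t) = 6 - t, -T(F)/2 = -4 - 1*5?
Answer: 2320/3 ≈ 773.33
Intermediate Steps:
T(F) = 18 (T(F) = -2*(-4 - 1*5) = -2*(-4 - 5) = -2*(-9) = 18)
q = 80/3 (q = ((-58 + 18)*(48 - 54))/9 = (-40*(-6))/9 = (⅑)*240 = 80/3 ≈ 26.667)
((4 - d(-7, 6)) + 25)*q = ((4 - (6 - 1*6)) + 25)*(80/3) = ((4 - (6 - 6)) + 25)*(80/3) = ((4 - 1*0) + 25)*(80/3) = ((4 + 0) + 25)*(80/3) = (4 + 25)*(80/3) = 29*(80/3) = 2320/3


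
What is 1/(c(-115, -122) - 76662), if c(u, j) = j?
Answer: -1/76784 ≈ -1.3024e-5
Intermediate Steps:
1/(c(-115, -122) - 76662) = 1/(-122 - 76662) = 1/(-76784) = -1/76784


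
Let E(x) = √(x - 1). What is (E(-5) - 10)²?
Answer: (10 - I*√6)² ≈ 94.0 - 48.99*I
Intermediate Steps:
E(x) = √(-1 + x)
(E(-5) - 10)² = (√(-1 - 5) - 10)² = (√(-6) - 10)² = (I*√6 - 10)² = (-10 + I*√6)²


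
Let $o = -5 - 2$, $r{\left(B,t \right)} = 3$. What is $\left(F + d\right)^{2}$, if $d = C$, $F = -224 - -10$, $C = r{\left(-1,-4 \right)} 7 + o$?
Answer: $40000$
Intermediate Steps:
$o = -7$
$C = 14$ ($C = 3 \cdot 7 - 7 = 21 - 7 = 14$)
$F = -214$ ($F = -224 + 10 = -214$)
$d = 14$
$\left(F + d\right)^{2} = \left(-214 + 14\right)^{2} = \left(-200\right)^{2} = 40000$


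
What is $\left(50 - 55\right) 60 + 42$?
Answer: $-258$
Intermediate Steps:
$\left(50 - 55\right) 60 + 42 = \left(-5\right) 60 + 42 = -300 + 42 = -258$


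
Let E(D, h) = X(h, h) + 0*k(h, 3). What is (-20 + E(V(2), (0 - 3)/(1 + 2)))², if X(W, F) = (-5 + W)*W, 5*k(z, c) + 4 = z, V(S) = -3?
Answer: 196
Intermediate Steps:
k(z, c) = -⅘ + z/5
X(W, F) = W*(-5 + W)
E(D, h) = h*(-5 + h) (E(D, h) = h*(-5 + h) + 0*(-⅘ + h/5) = h*(-5 + h) + 0 = h*(-5 + h))
(-20 + E(V(2), (0 - 3)/(1 + 2)))² = (-20 + ((0 - 3)/(1 + 2))*(-5 + (0 - 3)/(1 + 2)))² = (-20 + (-3/3)*(-5 - 3/3))² = (-20 + (-3*⅓)*(-5 - 3*⅓))² = (-20 - (-5 - 1))² = (-20 - 1*(-6))² = (-20 + 6)² = (-14)² = 196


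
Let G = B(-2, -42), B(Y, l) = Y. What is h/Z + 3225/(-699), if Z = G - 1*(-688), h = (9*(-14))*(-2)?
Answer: -48481/11417 ≈ -4.2464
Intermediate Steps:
h = 252 (h = -126*(-2) = 252)
G = -2
Z = 686 (Z = -2 - 1*(-688) = -2 + 688 = 686)
h/Z + 3225/(-699) = 252/686 + 3225/(-699) = 252*(1/686) + 3225*(-1/699) = 18/49 - 1075/233 = -48481/11417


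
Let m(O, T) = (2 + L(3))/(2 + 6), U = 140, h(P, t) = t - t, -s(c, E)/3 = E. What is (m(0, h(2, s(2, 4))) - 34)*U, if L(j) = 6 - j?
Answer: -9345/2 ≈ -4672.5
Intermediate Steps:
s(c, E) = -3*E
h(P, t) = 0
m(O, T) = 5/8 (m(O, T) = (2 + (6 - 1*3))/(2 + 6) = (2 + (6 - 3))/8 = (2 + 3)/8 = (⅛)*5 = 5/8)
(m(0, h(2, s(2, 4))) - 34)*U = (5/8 - 34)*140 = -267/8*140 = -9345/2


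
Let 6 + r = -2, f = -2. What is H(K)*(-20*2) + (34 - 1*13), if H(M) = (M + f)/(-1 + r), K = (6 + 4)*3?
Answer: 1309/9 ≈ 145.44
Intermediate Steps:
r = -8 (r = -6 - 2 = -8)
K = 30 (K = 10*3 = 30)
H(M) = 2/9 - M/9 (H(M) = (M - 2)/(-1 - 8) = (-2 + M)/(-9) = (-2 + M)*(-⅑) = 2/9 - M/9)
H(K)*(-20*2) + (34 - 1*13) = (2/9 - ⅑*30)*(-20*2) + (34 - 1*13) = (2/9 - 10/3)*(-40) + (34 - 13) = -28/9*(-40) + 21 = 1120/9 + 21 = 1309/9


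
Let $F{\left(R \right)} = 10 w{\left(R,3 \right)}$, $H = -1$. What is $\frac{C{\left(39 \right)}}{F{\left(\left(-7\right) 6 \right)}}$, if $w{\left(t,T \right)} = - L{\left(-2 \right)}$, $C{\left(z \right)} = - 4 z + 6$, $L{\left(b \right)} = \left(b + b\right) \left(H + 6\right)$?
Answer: $- \frac{3}{4} \approx -0.75$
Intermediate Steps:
$L{\left(b \right)} = 10 b$ ($L{\left(b \right)} = \left(b + b\right) \left(-1 + 6\right) = 2 b 5 = 10 b$)
$C{\left(z \right)} = 6 - 4 z$
$w{\left(t,T \right)} = 20$ ($w{\left(t,T \right)} = - 10 \left(-2\right) = \left(-1\right) \left(-20\right) = 20$)
$F{\left(R \right)} = 200$ ($F{\left(R \right)} = 10 \cdot 20 = 200$)
$\frac{C{\left(39 \right)}}{F{\left(\left(-7\right) 6 \right)}} = \frac{6 - 156}{200} = \left(6 - 156\right) \frac{1}{200} = \left(-150\right) \frac{1}{200} = - \frac{3}{4}$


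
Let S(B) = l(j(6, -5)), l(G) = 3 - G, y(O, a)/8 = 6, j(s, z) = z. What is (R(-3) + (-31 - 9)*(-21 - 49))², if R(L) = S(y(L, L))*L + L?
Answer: 7689529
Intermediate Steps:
y(O, a) = 48 (y(O, a) = 8*6 = 48)
S(B) = 8 (S(B) = 3 - 1*(-5) = 3 + 5 = 8)
R(L) = 9*L (R(L) = 8*L + L = 9*L)
(R(-3) + (-31 - 9)*(-21 - 49))² = (9*(-3) + (-31 - 9)*(-21 - 49))² = (-27 - 40*(-70))² = (-27 + 2800)² = 2773² = 7689529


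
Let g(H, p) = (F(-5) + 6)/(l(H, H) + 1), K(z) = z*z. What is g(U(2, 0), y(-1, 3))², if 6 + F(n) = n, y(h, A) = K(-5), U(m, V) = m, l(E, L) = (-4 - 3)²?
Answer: 1/100 ≈ 0.010000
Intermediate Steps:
l(E, L) = 49 (l(E, L) = (-7)² = 49)
K(z) = z²
y(h, A) = 25 (y(h, A) = (-5)² = 25)
F(n) = -6 + n
g(H, p) = -⅒ (g(H, p) = ((-6 - 5) + 6)/(49 + 1) = (-11 + 6)/50 = -5*1/50 = -⅒)
g(U(2, 0), y(-1, 3))² = (-⅒)² = 1/100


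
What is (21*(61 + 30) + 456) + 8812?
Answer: 11179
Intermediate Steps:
(21*(61 + 30) + 456) + 8812 = (21*91 + 456) + 8812 = (1911 + 456) + 8812 = 2367 + 8812 = 11179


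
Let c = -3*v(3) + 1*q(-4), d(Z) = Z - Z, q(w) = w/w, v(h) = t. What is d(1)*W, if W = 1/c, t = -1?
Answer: 0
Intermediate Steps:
v(h) = -1
q(w) = 1
d(Z) = 0
c = 4 (c = -3*(-1) + 1*1 = 3 + 1 = 4)
W = ¼ (W = 1/4 = ¼ ≈ 0.25000)
d(1)*W = 0*(¼) = 0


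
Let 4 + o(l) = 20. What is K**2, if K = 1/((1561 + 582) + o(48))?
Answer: 1/4661281 ≈ 2.1453e-7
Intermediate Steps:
o(l) = 16 (o(l) = -4 + 20 = 16)
K = 1/2159 (K = 1/((1561 + 582) + 16) = 1/(2143 + 16) = 1/2159 ≈ 0.00046318)
K**2 = (1/2159)**2 = 1/4661281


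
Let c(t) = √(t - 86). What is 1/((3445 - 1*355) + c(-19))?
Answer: 206/636547 - I*√105/9548205 ≈ 0.00032362 - 1.0732e-6*I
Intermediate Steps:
c(t) = √(-86 + t)
1/((3445 - 1*355) + c(-19)) = 1/((3445 - 1*355) + √(-86 - 19)) = 1/((3445 - 355) + √(-105)) = 1/(3090 + I*√105)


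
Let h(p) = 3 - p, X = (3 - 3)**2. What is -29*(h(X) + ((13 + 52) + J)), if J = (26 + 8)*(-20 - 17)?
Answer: 34510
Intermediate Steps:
X = 0 (X = 0**2 = 0)
J = -1258 (J = 34*(-37) = -1258)
-29*(h(X) + ((13 + 52) + J)) = -29*((3 - 1*0) + ((13 + 52) - 1258)) = -29*((3 + 0) + (65 - 1258)) = -29*(3 - 1193) = -29*(-1190) = 34510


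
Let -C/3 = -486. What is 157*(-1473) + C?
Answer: -229803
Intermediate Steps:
C = 1458 (C = -3*(-486) = 1458)
157*(-1473) + C = 157*(-1473) + 1458 = -231261 + 1458 = -229803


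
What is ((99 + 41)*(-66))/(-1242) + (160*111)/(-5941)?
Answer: 5472820/1229787 ≈ 4.4502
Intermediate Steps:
((99 + 41)*(-66))/(-1242) + (160*111)/(-5941) = (140*(-66))*(-1/1242) + 17760*(-1/5941) = -9240*(-1/1242) - 17760/5941 = 1540/207 - 17760/5941 = 5472820/1229787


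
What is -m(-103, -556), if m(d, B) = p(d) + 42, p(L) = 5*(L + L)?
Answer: 988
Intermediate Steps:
p(L) = 10*L (p(L) = 5*(2*L) = 10*L)
m(d, B) = 42 + 10*d (m(d, B) = 10*d + 42 = 42 + 10*d)
-m(-103, -556) = -(42 + 10*(-103)) = -(42 - 1030) = -1*(-988) = 988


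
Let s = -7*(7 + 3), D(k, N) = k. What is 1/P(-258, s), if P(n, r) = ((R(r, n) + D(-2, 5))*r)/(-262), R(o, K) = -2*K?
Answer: 131/17990 ≈ 0.0072818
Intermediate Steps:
s = -70 (s = -7*10 = -70)
P(n, r) = -r*(-2 - 2*n)/262 (P(n, r) = ((-2*n - 2)*r)/(-262) = ((-2 - 2*n)*r)*(-1/262) = (r*(-2 - 2*n))*(-1/262) = -r*(-2 - 2*n)/262)
1/P(-258, s) = 1/((1/131)*(-70)*(1 - 258)) = 1/((1/131)*(-70)*(-257)) = 1/(17990/131) = 131/17990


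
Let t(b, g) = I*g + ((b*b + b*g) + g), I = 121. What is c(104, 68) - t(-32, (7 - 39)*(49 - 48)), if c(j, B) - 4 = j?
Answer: 1964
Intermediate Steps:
c(j, B) = 4 + j
t(b, g) = b**2 + 122*g + b*g (t(b, g) = 121*g + ((b*b + b*g) + g) = 121*g + ((b**2 + b*g) + g) = 121*g + (g + b**2 + b*g) = b**2 + 122*g + b*g)
c(104, 68) - t(-32, (7 - 39)*(49 - 48)) = (4 + 104) - ((-32)**2 + 122*((7 - 39)*(49 - 48)) - 32*(7 - 39)*(49 - 48)) = 108 - (1024 + 122*(-32*1) - (-1024)) = 108 - (1024 + 122*(-32) - 32*(-32)) = 108 - (1024 - 3904 + 1024) = 108 - 1*(-1856) = 108 + 1856 = 1964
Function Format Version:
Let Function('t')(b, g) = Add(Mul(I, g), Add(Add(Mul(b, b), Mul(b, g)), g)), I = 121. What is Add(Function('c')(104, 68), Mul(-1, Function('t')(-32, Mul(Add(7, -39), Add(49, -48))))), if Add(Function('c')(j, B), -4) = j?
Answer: 1964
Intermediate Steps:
Function('c')(j, B) = Add(4, j)
Function('t')(b, g) = Add(Pow(b, 2), Mul(122, g), Mul(b, g)) (Function('t')(b, g) = Add(Mul(121, g), Add(Add(Mul(b, b), Mul(b, g)), g)) = Add(Mul(121, g), Add(Add(Pow(b, 2), Mul(b, g)), g)) = Add(Mul(121, g), Add(g, Pow(b, 2), Mul(b, g))) = Add(Pow(b, 2), Mul(122, g), Mul(b, g)))
Add(Function('c')(104, 68), Mul(-1, Function('t')(-32, Mul(Add(7, -39), Add(49, -48))))) = Add(Add(4, 104), Mul(-1, Add(Pow(-32, 2), Mul(122, Mul(Add(7, -39), Add(49, -48))), Mul(-32, Mul(Add(7, -39), Add(49, -48)))))) = Add(108, Mul(-1, Add(1024, Mul(122, Mul(-32, 1)), Mul(-32, Mul(-32, 1))))) = Add(108, Mul(-1, Add(1024, Mul(122, -32), Mul(-32, -32)))) = Add(108, Mul(-1, Add(1024, -3904, 1024))) = Add(108, Mul(-1, -1856)) = Add(108, 1856) = 1964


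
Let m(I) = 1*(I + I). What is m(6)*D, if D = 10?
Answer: 120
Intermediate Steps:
m(I) = 2*I (m(I) = 1*(2*I) = 2*I)
m(6)*D = (2*6)*10 = 12*10 = 120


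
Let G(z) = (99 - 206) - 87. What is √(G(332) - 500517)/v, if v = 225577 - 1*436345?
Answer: -I*√500711/210768 ≈ -0.0033573*I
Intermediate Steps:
v = -210768 (v = 225577 - 436345 = -210768)
G(z) = -194 (G(z) = -107 - 87 = -194)
√(G(332) - 500517)/v = √(-194 - 500517)/(-210768) = √(-500711)*(-1/210768) = (I*√500711)*(-1/210768) = -I*√500711/210768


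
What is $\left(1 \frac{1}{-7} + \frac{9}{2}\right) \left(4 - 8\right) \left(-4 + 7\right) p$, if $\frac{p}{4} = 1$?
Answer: $- \frac{1464}{7} \approx -209.14$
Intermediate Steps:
$p = 4$ ($p = 4 \cdot 1 = 4$)
$\left(1 \frac{1}{-7} + \frac{9}{2}\right) \left(4 - 8\right) \left(-4 + 7\right) p = \left(1 \frac{1}{-7} + \frac{9}{2}\right) \left(4 - 8\right) \left(-4 + 7\right) 4 = \left(1 \left(- \frac{1}{7}\right) + 9 \cdot \frac{1}{2}\right) \left(\left(-4\right) 3\right) 4 = \left(- \frac{1}{7} + \frac{9}{2}\right) \left(-12\right) 4 = \frac{61}{14} \left(-12\right) 4 = \left(- \frac{366}{7}\right) 4 = - \frac{1464}{7}$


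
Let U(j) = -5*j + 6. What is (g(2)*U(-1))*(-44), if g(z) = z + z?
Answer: -1936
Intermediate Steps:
U(j) = 6 - 5*j
g(z) = 2*z
(g(2)*U(-1))*(-44) = ((2*2)*(6 - 5*(-1)))*(-44) = (4*(6 + 5))*(-44) = (4*11)*(-44) = 44*(-44) = -1936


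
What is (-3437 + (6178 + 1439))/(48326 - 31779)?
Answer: 4180/16547 ≈ 0.25261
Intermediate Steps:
(-3437 + (6178 + 1439))/(48326 - 31779) = (-3437 + 7617)/16547 = 4180*(1/16547) = 4180/16547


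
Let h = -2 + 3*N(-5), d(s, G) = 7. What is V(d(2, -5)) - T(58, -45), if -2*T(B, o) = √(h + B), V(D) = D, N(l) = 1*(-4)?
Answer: 7 + √11 ≈ 10.317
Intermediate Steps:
N(l) = -4
h = -14 (h = -2 + 3*(-4) = -2 - 12 = -14)
T(B, o) = -√(-14 + B)/2
V(d(2, -5)) - T(58, -45) = 7 - (-1)*√(-14 + 58)/2 = 7 - (-1)*√44/2 = 7 - (-1)*2*√11/2 = 7 - (-1)*√11 = 7 + √11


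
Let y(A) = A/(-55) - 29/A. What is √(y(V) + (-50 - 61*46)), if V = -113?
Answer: 2*I*√27556806585/6215 ≈ 53.42*I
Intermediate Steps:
y(A) = -29/A - A/55 (y(A) = A*(-1/55) - 29/A = -A/55 - 29/A = -29/A - A/55)
√(y(V) + (-50 - 61*46)) = √((-29/(-113) - 1/55*(-113)) + (-50 - 61*46)) = √((-29*(-1/113) + 113/55) + (-50 - 2806)) = √((29/113 + 113/55) - 2856) = √(14364/6215 - 2856) = √(-17735676/6215) = 2*I*√27556806585/6215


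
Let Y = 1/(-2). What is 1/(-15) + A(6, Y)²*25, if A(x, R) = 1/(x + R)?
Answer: 1379/1815 ≈ 0.75978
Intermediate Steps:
Y = -½ ≈ -0.50000
A(x, R) = 1/(R + x)
1/(-15) + A(6, Y)²*25 = 1/(-15) + (1/(-½ + 6))²*25 = -1/15 + (1/(11/2))²*25 = -1/15 + (2/11)²*25 = -1/15 + (4/121)*25 = -1/15 + 100/121 = 1379/1815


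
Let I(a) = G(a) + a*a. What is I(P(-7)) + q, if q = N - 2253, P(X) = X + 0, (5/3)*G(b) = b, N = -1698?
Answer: -19531/5 ≈ -3906.2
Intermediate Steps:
G(b) = 3*b/5
P(X) = X
I(a) = a² + 3*a/5 (I(a) = 3*a/5 + a*a = 3*a/5 + a² = a² + 3*a/5)
q = -3951 (q = -1698 - 2253 = -3951)
I(P(-7)) + q = (⅕)*(-7)*(3 + 5*(-7)) - 3951 = (⅕)*(-7)*(3 - 35) - 3951 = (⅕)*(-7)*(-32) - 3951 = 224/5 - 3951 = -19531/5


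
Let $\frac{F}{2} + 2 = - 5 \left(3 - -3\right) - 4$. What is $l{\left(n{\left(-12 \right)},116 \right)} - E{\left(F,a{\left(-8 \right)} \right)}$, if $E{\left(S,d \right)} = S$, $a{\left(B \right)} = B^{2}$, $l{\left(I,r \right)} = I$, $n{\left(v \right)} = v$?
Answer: $60$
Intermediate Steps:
$F = -72$ ($F = -4 + 2 \left(- 5 \left(3 - -3\right) - 4\right) = -4 + 2 \left(- 5 \left(3 + 3\right) - 4\right) = -4 + 2 \left(\left(-5\right) 6 - 4\right) = -4 + 2 \left(-30 - 4\right) = -4 + 2 \left(-34\right) = -4 - 68 = -72$)
$l{\left(n{\left(-12 \right)},116 \right)} - E{\left(F,a{\left(-8 \right)} \right)} = -12 - -72 = -12 + 72 = 60$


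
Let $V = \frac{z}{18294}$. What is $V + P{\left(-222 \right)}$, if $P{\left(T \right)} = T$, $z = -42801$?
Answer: $- \frac{1368023}{6098} \approx -224.34$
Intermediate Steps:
$V = - \frac{14267}{6098}$ ($V = - \frac{42801}{18294} = \left(-42801\right) \frac{1}{18294} = - \frac{14267}{6098} \approx -2.3396$)
$V + P{\left(-222 \right)} = - \frac{14267}{6098} - 222 = - \frac{1368023}{6098}$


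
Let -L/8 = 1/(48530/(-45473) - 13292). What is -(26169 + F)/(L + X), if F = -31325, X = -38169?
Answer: -1558338215388/11536115284195 ≈ -0.13508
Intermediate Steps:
L = 181892/302237823 (L = -8/(48530/(-45473) - 13292) = -8/(48530*(-1/45473) - 13292) = -8/(-48530/45473 - 13292) = -8/(-604475646/45473) = -8*(-45473/604475646) = 181892/302237823 ≈ 0.00060182)
-(26169 + F)/(L + X) = -(26169 - 31325)/(181892/302237823 - 38169) = -(-5156)/(-11536115284195/302237823) = -(-5156)*(-302237823)/11536115284195 = -1*1558338215388/11536115284195 = -1558338215388/11536115284195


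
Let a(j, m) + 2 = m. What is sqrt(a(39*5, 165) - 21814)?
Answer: I*sqrt(21651) ≈ 147.14*I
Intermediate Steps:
a(j, m) = -2 + m
sqrt(a(39*5, 165) - 21814) = sqrt((-2 + 165) - 21814) = sqrt(163 - 21814) = sqrt(-21651) = I*sqrt(21651)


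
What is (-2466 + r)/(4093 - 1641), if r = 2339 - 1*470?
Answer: -597/2452 ≈ -0.24347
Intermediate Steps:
r = 1869 (r = 2339 - 470 = 1869)
(-2466 + r)/(4093 - 1641) = (-2466 + 1869)/(4093 - 1641) = -597/2452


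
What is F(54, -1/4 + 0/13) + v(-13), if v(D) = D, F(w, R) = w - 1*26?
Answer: 15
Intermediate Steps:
F(w, R) = -26 + w (F(w, R) = w - 26 = -26 + w)
F(54, -1/4 + 0/13) + v(-13) = (-26 + 54) - 13 = 28 - 13 = 15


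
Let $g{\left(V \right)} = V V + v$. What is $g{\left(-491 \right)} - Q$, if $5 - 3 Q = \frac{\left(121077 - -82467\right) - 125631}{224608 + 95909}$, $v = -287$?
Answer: $\frac{25726020758}{106839} \approx 2.4079 \cdot 10^{5}$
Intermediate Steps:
$g{\left(V \right)} = -287 + V^{2}$ ($g{\left(V \right)} = V V - 287 = V^{2} - 287 = -287 + V^{2}$)
$Q = \frac{169408}{106839}$ ($Q = \frac{5}{3} - \frac{\left(\left(121077 - -82467\right) - 125631\right) \frac{1}{224608 + 95909}}{3} = \frac{5}{3} - \frac{\left(\left(121077 + 82467\right) - 125631\right) \frac{1}{320517}}{3} = \frac{5}{3} - \frac{\left(203544 - 125631\right) \frac{1}{320517}}{3} = \frac{5}{3} - \frac{77913 \cdot \frac{1}{320517}}{3} = \frac{5}{3} - \frac{8657}{106839} = \frac{169408}{106839} \approx 1.5856$)
$g{\left(-491 \right)} - Q = \left(-287 + \left(-491\right)^{2}\right) - \frac{169408}{106839} = \left(-287 + 241081\right) - \frac{169408}{106839} = 240794 - \frac{169408}{106839} = \frac{25726020758}{106839}$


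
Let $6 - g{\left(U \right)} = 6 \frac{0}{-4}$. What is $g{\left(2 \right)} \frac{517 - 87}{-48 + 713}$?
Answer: $\frac{516}{133} \approx 3.8797$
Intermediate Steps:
$g{\left(U \right)} = 6$ ($g{\left(U \right)} = 6 - 6 \frac{0}{-4} = 6 - 6 \cdot 0 \left(- \frac{1}{4}\right) = 6 - 6 \cdot 0 = 6 - 0 = 6 + 0 = 6$)
$g{\left(2 \right)} \frac{517 - 87}{-48 + 713} = 6 \frac{517 - 87}{-48 + 713} = 6 \cdot \frac{430}{665} = 6 \cdot 430 \cdot \frac{1}{665} = 6 \cdot \frac{86}{133} = \frac{516}{133}$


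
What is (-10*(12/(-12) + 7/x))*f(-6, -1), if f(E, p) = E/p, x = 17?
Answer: 600/17 ≈ 35.294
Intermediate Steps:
(-10*(12/(-12) + 7/x))*f(-6, -1) = (-10*(12/(-12) + 7/17))*(-6/(-1)) = (-10*(12*(-1/12) + 7*(1/17)))*(-6*(-1)) = -10*(-1 + 7/17)*6 = -10*(-10/17)*6 = (100/17)*6 = 600/17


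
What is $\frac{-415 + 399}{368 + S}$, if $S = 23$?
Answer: $- \frac{16}{391} \approx -0.040921$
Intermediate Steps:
$\frac{-415 + 399}{368 + S} = \frac{-415 + 399}{368 + 23} = - \frac{16}{391}$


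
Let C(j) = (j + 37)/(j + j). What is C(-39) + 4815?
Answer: 187786/39 ≈ 4815.0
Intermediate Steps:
C(j) = (37 + j)/(2*j) (C(j) = (37 + j)/((2*j)) = (37 + j)*(1/(2*j)) = (37 + j)/(2*j))
C(-39) + 4815 = (1/2)*(37 - 39)/(-39) + 4815 = (1/2)*(-1/39)*(-2) + 4815 = 1/39 + 4815 = 187786/39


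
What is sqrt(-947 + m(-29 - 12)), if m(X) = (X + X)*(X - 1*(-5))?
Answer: sqrt(2005) ≈ 44.777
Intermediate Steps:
m(X) = 2*X*(5 + X) (m(X) = (2*X)*(X + 5) = (2*X)*(5 + X) = 2*X*(5 + X))
sqrt(-947 + m(-29 - 12)) = sqrt(-947 + 2*(-29 - 12)*(5 + (-29 - 12))) = sqrt(-947 + 2*(-41)*(5 - 41)) = sqrt(-947 + 2*(-41)*(-36)) = sqrt(-947 + 2952) = sqrt(2005)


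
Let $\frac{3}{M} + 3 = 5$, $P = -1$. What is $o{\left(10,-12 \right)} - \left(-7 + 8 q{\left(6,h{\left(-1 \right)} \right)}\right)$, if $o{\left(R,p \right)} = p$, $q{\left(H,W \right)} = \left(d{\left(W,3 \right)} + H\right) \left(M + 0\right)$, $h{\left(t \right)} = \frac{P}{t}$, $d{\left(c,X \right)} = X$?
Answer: $-113$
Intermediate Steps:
$M = \frac{3}{2}$ ($M = \frac{3}{-3 + 5} = \frac{3}{2} \approx 1.5$)
$h{\left(t \right)} = - \frac{1}{t}$
$q{\left(H,W \right)} = \frac{9}{2} + \frac{3 H}{2}$ ($q{\left(H,W \right)} = \left(3 + H\right) \left(\frac{3}{2} + 0\right) = \left(3 + H\right) \frac{3}{2} = \frac{9}{2} + \frac{3 H}{2}$)
$o{\left(10,-12 \right)} - \left(-7 + 8 q{\left(6,h{\left(-1 \right)} \right)}\right) = -12 - \left(-7 + 8 \left(\frac{9}{2} + \frac{3}{2} \cdot 6\right)\right) = -12 - \left(-7 + 8 \left(\frac{9}{2} + 9\right)\right) = -12 - \left(-7 + 8 \cdot \frac{27}{2}\right) = -12 - \left(-7 + 108\right) = -12 - 101 = -113$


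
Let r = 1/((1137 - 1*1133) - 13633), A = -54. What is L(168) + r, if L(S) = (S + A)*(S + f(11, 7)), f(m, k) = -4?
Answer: 254807783/13629 ≈ 18696.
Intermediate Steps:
L(S) = (-54 + S)*(-4 + S) (L(S) = (S - 54)*(S - 4) = (-54 + S)*(-4 + S))
r = -1/13629 (r = 1/((1137 - 1133) - 13633) = 1/(4 - 13633) = 1/(-13629) = -1/13629 ≈ -7.3373e-5)
L(168) + r = (216 + 168² - 58*168) - 1/13629 = (216 + 28224 - 9744) - 1/13629 = 18696 - 1/13629 = 254807783/13629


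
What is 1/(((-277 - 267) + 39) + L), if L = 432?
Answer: -1/73 ≈ -0.013699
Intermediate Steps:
1/(((-277 - 267) + 39) + L) = 1/(((-277 - 267) + 39) + 432) = 1/((-544 + 39) + 432) = 1/(-505 + 432) = 1/(-73) = -1/73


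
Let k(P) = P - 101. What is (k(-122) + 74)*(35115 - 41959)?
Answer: 1019756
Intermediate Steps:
k(P) = -101 + P
(k(-122) + 74)*(35115 - 41959) = ((-101 - 122) + 74)*(35115 - 41959) = (-223 + 74)*(-6844) = -149*(-6844) = 1019756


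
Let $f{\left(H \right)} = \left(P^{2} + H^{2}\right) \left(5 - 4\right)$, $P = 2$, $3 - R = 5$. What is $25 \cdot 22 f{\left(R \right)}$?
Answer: $4400$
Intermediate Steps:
$R = -2$ ($R = 3 - 5 = -2$)
$f{\left(H \right)} = 4 + H^{2}$ ($f{\left(H \right)} = \left(2^{2} + H^{2}\right) \left(5 - 4\right) = \left(4 + H^{2}\right) 1 = 4 + H^{2}$)
$25 \cdot 22 f{\left(R \right)} = 25 \cdot 22 \left(4 + \left(-2\right)^{2}\right) = 550 \left(4 + 4\right) = 550 \cdot 8 = 4400$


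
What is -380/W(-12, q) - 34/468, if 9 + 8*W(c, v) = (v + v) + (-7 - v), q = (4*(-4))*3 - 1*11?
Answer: 47339/1170 ≈ 40.461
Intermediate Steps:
q = -59 (q = -16*3 - 11 = -48 - 11 = -59)
W(c, v) = -2 + v/8 (W(c, v) = -9/8 + ((v + v) + (-7 - v))/8 = -9/8 + (2*v + (-7 - v))/8 = -9/8 + (-7 + v)/8 = -9/8 + (-7/8 + v/8) = -2 + v/8)
-380/W(-12, q) - 34/468 = -380/(-2 + (⅛)*(-59)) - 34/468 = -380/(-2 - 59/8) - 34*1/468 = -380/(-75/8) - 17/234 = -380*(-8/75) - 17/234 = 608/15 - 17/234 = 47339/1170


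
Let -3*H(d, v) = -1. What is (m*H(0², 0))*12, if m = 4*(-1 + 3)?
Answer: 32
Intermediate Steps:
H(d, v) = ⅓ (H(d, v) = -⅓*(-1) = ⅓)
m = 8 (m = 4*2 = 8)
(m*H(0², 0))*12 = (8*(⅓))*12 = (8/3)*12 = 32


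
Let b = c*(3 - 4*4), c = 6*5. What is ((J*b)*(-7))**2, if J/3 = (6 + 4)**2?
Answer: 670761000000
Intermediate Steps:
J = 300 (J = 3*(6 + 4)**2 = 3*10**2 = 3*100 = 300)
c = 30
b = -390 (b = 30*(3 - 4*4) = 30*(3 - 16) = 30*(-13) = -390)
((J*b)*(-7))**2 = ((300*(-390))*(-7))**2 = (-117000*(-7))**2 = 819000**2 = 670761000000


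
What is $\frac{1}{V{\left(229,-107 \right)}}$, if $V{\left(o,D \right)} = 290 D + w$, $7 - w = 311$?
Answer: $- \frac{1}{31334} \approx -3.1914 \cdot 10^{-5}$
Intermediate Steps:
$w = -304$ ($w = 7 - 311 = -304$)
$V{\left(o,D \right)} = -304 + 290 D$ ($V{\left(o,D \right)} = 290 D - 304 = -304 + 290 D$)
$\frac{1}{V{\left(229,-107 \right)}} = \frac{1}{-304 + 290 \left(-107\right)} = \frac{1}{-304 - 31030} = \frac{1}{-31334} = - \frac{1}{31334}$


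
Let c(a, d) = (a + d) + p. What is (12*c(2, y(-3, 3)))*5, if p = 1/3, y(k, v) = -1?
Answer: 80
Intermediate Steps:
p = ⅓ (p = 1*(⅓) = ⅓ ≈ 0.33333)
c(a, d) = ⅓ + a + d (c(a, d) = (a + d) + ⅓ = ⅓ + a + d)
(12*c(2, y(-3, 3)))*5 = (12*(⅓ + 2 - 1))*5 = (12*(4/3))*5 = 16*5 = 80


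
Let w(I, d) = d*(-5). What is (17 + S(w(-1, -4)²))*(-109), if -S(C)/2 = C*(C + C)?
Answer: 69758147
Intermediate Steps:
w(I, d) = -5*d
S(C) = -4*C² (S(C) = -2*C*(C + C) = -2*C*2*C = -4*C²)
(17 + S(w(-1, -4)²))*(-109) = (17 - 4*((-5*(-4))²)²)*(-109) = (17 - 4*(20²)²)*(-109) = (17 - 4*400²)*(-109) = (17 - 4*160000)*(-109) = (17 - 640000)*(-109) = -639983*(-109) = 69758147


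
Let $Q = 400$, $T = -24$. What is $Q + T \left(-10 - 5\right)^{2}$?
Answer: $-5000$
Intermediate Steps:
$Q + T \left(-10 - 5\right)^{2} = 400 - 24 \left(-10 - 5\right)^{2} = 400 - 24 \left(-15\right)^{2} = 400 - 5400 = -5000$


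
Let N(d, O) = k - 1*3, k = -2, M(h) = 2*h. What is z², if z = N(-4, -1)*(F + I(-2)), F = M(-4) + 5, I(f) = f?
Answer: 625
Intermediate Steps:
F = -3 (F = 2*(-4) + 5 = -8 + 5 = -3)
N(d, O) = -5 (N(d, O) = -2 - 1*3 = -2 - 3 = -5)
z = 25 (z = -5*(-3 - 2) = -5*(-5) = 25)
z² = 25² = 625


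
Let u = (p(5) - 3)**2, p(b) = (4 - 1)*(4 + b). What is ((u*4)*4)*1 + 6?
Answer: 9222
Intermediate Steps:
p(b) = 12 + 3*b (p(b) = 3*(4 + b) = 12 + 3*b)
u = 576 (u = ((12 + 3*5) - 3)**2 = ((12 + 15) - 3)**2 = (27 - 3)**2 = 24**2 = 576)
((u*4)*4)*1 + 6 = ((576*4)*4)*1 + 6 = (2304*4)*1 + 6 = 9216*1 + 6 = 9216 + 6 = 9222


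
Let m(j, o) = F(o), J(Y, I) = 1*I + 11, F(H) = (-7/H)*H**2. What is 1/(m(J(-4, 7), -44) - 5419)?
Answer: -1/5111 ≈ -0.00019566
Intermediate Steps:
F(H) = -7*H
J(Y, I) = 11 + I (J(Y, I) = I + 11 = 11 + I)
m(j, o) = -7*o
1/(m(J(-4, 7), -44) - 5419) = 1/(-7*(-44) - 5419) = 1/(308 - 5419) = 1/(-5111) = -1/5111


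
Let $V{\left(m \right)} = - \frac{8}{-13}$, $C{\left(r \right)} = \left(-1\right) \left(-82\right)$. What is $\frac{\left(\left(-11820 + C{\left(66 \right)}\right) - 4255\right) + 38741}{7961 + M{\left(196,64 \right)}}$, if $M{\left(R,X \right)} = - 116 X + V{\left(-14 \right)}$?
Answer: $\frac{295724}{6989} \approx 42.313$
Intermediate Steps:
$C{\left(r \right)} = 82$
$V{\left(m \right)} = \frac{8}{13}$ ($V{\left(m \right)} = \left(-8\right) \left(- \frac{1}{13}\right) = \frac{8}{13}$)
$M{\left(R,X \right)} = \frac{8}{13} - 116 X$ ($M{\left(R,X \right)} = - 116 X + \frac{8}{13} = \frac{8}{13} - 116 X$)
$\frac{\left(\left(-11820 + C{\left(66 \right)}\right) - 4255\right) + 38741}{7961 + M{\left(196,64 \right)}} = \frac{\left(\left(-11820 + 82\right) - 4255\right) + 38741}{7961 + \left(\frac{8}{13} - 7424\right)} = \frac{\left(-11738 - 4255\right) + 38741}{7961 + \left(\frac{8}{13} - 7424\right)} = \frac{-15993 + 38741}{7961 - \frac{96504}{13}} = \frac{22748}{\frac{6989}{13}} = 22748 \cdot \frac{13}{6989} = \frac{295724}{6989}$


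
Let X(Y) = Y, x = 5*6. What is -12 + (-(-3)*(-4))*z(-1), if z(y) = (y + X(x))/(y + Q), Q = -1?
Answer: 162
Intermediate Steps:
x = 30
z(y) = (30 + y)/(-1 + y) (z(y) = (y + 30)/(y - 1) = (30 + y)/(-1 + y))
-12 + (-(-3)*(-4))*z(-1) = -12 + (-(-3)*(-4))*((30 - 1)/(-1 - 1)) = -12 + (-1*12)*(29/(-2)) = -12 - (-6)*29 = -12 - 12*(-29/2) = -12 + 174 = 162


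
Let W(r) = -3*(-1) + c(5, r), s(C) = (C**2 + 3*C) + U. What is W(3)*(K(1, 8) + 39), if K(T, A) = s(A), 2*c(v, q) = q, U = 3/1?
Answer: 585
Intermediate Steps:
U = 3 (U = 3*1 = 3)
s(C) = 3 + C**2 + 3*C (s(C) = (C**2 + 3*C) + 3 = 3 + C**2 + 3*C)
c(v, q) = q/2
W(r) = 3 + r/2 (W(r) = -3*(-1) + r/2 = 3 + r/2)
K(T, A) = 3 + A**2 + 3*A
W(3)*(K(1, 8) + 39) = (3 + (1/2)*3)*((3 + 8**2 + 3*8) + 39) = (3 + 3/2)*((3 + 64 + 24) + 39) = 9*(91 + 39)/2 = (9/2)*130 = 585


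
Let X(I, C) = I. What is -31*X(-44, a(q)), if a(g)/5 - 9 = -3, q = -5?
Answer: 1364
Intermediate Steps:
a(g) = 30 (a(g) = 45 + 5*(-3) = 45 - 15 = 30)
-31*X(-44, a(q)) = -31*(-44) = 1364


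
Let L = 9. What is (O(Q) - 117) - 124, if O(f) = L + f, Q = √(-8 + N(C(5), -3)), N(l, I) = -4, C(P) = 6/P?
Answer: -232 + 2*I*√3 ≈ -232.0 + 3.4641*I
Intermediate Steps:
Q = 2*I*√3 (Q = √(-8 - 4) = √(-12) = 2*I*√3 ≈ 3.4641*I)
O(f) = 9 + f
(O(Q) - 117) - 124 = ((9 + 2*I*√3) - 117) - 124 = (-108 + 2*I*√3) - 124 = -232 + 2*I*√3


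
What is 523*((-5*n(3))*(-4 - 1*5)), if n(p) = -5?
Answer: -117675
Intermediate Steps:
523*((-5*n(3))*(-4 - 1*5)) = 523*((-5*(-5))*(-4 - 1*5)) = 523*(25*(-4 - 5)) = 523*(25*(-9)) = 523*(-225) = -117675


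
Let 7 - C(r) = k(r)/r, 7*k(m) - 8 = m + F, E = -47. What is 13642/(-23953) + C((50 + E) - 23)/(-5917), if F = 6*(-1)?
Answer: -5661901373/9921093070 ≈ -0.57069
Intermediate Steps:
F = -6
k(m) = 2/7 + m/7 (k(m) = 8/7 + (m - 6)/7 = 8/7 + (-6 + m)/7 = 8/7 + (-6/7 + m/7) = 2/7 + m/7)
C(r) = 7 - (2/7 + r/7)/r
13642/(-23953) + C((50 + E) - 23)/(-5917) = 13642/(-23953) + (2*(-1 + 24*((50 - 47) - 23))/(7*((50 - 47) - 23)))/(-5917) = 13642*(-1/23953) + (2*(-1 + 24*(3 - 23))/(7*(3 - 23)))*(-1/5917) = -13642/23953 + ((2/7)*(-1 + 24*(-20))/(-20))*(-1/5917) = -13642/23953 + ((2/7)*(-1/20)*(-1 - 480))*(-1/5917) = -13642/23953 + ((2/7)*(-1/20)*(-481))*(-1/5917) = -13642/23953 + (481/70)*(-1/5917) = -13642/23953 - 481/414190 = -5661901373/9921093070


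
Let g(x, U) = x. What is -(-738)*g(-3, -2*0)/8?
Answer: -1107/4 ≈ -276.75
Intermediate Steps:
-(-738)*g(-3, -2*0)/8 = -(-738)*(-3/8) = -(-738)*(-3*⅛) = -(-738)*(-3)/8 = -9*123/4 = -1107/4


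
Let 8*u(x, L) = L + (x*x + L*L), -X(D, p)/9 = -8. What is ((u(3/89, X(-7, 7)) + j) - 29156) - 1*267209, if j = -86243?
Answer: -24203470959/63368 ≈ -3.8195e+5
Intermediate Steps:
X(D, p) = 72 (X(D, p) = -9*(-8) = 72)
u(x, L) = L/8 + L²/8 + x²/8 (u(x, L) = (L + (x*x + L*L))/8 = (L + (x² + L²))/8 = (L + (L² + x²))/8 = (L + L² + x²)/8 = L/8 + L²/8 + x²/8)
((u(3/89, X(-7, 7)) + j) - 29156) - 1*267209 = ((((⅛)*72 + (⅛)*72² + (3/89)²/8) - 86243) - 29156) - 1*267209 = (((9 + (⅛)*5184 + (3*(1/89))²/8) - 86243) - 29156) - 267209 = (((9 + 648 + (3/89)²/8) - 86243) - 29156) - 267209 = (((9 + 648 + (⅛)*(9/7921)) - 86243) - 29156) - 267209 = (((9 + 648 + 9/63368) - 86243) - 29156) - 267209 = ((41632785/63368 - 86243) - 29156) - 267209 = (-5423413639/63368 - 29156) - 267209 = -7270971047/63368 - 267209 = -24203470959/63368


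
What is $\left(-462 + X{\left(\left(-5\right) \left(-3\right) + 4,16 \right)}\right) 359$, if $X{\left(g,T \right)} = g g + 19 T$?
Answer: $72877$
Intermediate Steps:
$X{\left(g,T \right)} = g^{2} + 19 T$
$\left(-462 + X{\left(\left(-5\right) \left(-3\right) + 4,16 \right)}\right) 359 = \left(-462 + \left(\left(\left(-5\right) \left(-3\right) + 4\right)^{2} + 19 \cdot 16\right)\right) 359 = \left(-462 + \left(\left(15 + 4\right)^{2} + 304\right)\right) 359 = \left(-462 + \left(19^{2} + 304\right)\right) 359 = \left(-462 + \left(361 + 304\right)\right) 359 = \left(-462 + 665\right) 359 = 203 \cdot 359 = 72877$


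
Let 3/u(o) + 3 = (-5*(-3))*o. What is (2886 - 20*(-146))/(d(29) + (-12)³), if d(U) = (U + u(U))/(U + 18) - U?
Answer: -39295008/11887199 ≈ -3.3057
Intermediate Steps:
u(o) = 3/(-3 + 15*o) (u(o) = 3/(-3 + (-5*(-3))*o) = 3/(-3 + 15*o))
d(U) = -U + (U + 1/(-1 + 5*U))/(18 + U) (d(U) = (U + 1/(-1 + 5*U))/(U + 18) - U = (U + 1/(-1 + 5*U))/(18 + U) - U = -U + (U + 1/(-1 + 5*U))/(18 + U))
(2886 - 20*(-146))/(d(29) + (-12)³) = (2886 - 20*(-146))/((1 - 1*29*(-1 + 5*29)*(17 + 29))/((-1 + 5*29)*(18 + 29)) + (-12)³) = (2886 + 2920)/((1 - 1*29*(-1 + 145)*46)/((-1 + 145)*47) - 1728) = 5806/((1/47)*(1 - 1*29*144*46)/144 - 1728) = 5806/((1/144)*(1/47)*(1 - 192096) - 1728) = 5806/((1/144)*(1/47)*(-192095) - 1728) = 5806/(-192095/6768 - 1728) = 5806/(-11887199/6768) = 5806*(-6768/11887199) = -39295008/11887199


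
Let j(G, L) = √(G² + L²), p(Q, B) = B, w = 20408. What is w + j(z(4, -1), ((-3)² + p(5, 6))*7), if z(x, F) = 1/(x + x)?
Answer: 20408 + √705601/8 ≈ 20513.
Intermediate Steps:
z(x, F) = 1/(2*x)
w + j(z(4, -1), ((-3)² + p(5, 6))*7) = 20408 + √(((½)/4)² + (((-3)² + 6)*7)²) = 20408 + √(((½)*(¼))² + ((9 + 6)*7)²) = 20408 + √((⅛)² + (15*7)²) = 20408 + √(1/64 + 105²) = 20408 + √(1/64 + 11025) = 20408 + √(705601/64) = 20408 + √705601/8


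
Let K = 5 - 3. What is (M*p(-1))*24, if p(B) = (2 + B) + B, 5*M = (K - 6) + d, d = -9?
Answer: 0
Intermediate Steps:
K = 2
M = -13/5 (M = ((2 - 6) - 9)/5 = (-4 - 9)/5 = (1/5)*(-13) = -13/5 ≈ -2.6000)
p(B) = 2 + 2*B
(M*p(-1))*24 = -13*(2 + 2*(-1))/5*24 = -13*(2 - 2)/5*24 = -13/5*0*24 = 0*24 = 0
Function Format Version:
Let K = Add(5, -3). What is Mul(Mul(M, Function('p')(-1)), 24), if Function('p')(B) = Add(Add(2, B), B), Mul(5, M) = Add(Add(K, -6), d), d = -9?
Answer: 0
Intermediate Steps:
K = 2
M = Rational(-13, 5) (M = Mul(Rational(1, 5), Add(Add(2, -6), -9)) = Mul(Rational(1, 5), Add(-4, -9)) = Mul(Rational(1, 5), -13) = Rational(-13, 5) ≈ -2.6000)
Function('p')(B) = Add(2, Mul(2, B))
Mul(Mul(M, Function('p')(-1)), 24) = Mul(Mul(Rational(-13, 5), Add(2, Mul(2, -1))), 24) = Mul(Mul(Rational(-13, 5), Add(2, -2)), 24) = Mul(Mul(Rational(-13, 5), 0), 24) = Mul(0, 24) = 0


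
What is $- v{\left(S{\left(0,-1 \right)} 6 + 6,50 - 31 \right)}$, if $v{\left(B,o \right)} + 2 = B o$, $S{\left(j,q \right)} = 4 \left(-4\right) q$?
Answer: $-1936$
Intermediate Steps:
$S{\left(j,q \right)} = - 16 q$
$v{\left(B,o \right)} = -2 + B o$
$- v{\left(S{\left(0,-1 \right)} 6 + 6,50 - 31 \right)} = - (-2 + \left(\left(-16\right) \left(-1\right) 6 + 6\right) \left(50 - 31\right)) = - (-2 + \left(16 \cdot 6 + 6\right) 19) = - (-2 + \left(96 + 6\right) 19) = - (-2 + 102 \cdot 19) = - (-2 + 1938) = \left(-1\right) 1936 = -1936$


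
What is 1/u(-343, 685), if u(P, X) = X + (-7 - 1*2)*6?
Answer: 1/631 ≈ 0.0015848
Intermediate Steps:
u(P, X) = -54 + X (u(P, X) = X + (-7 - 2)*6 = X - 9*6 = X - 54 = -54 + X)
1/u(-343, 685) = 1/(-54 + 685) = 1/631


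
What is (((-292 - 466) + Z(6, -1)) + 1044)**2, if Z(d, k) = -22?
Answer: 69696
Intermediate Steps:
(((-292 - 466) + Z(6, -1)) + 1044)**2 = (((-292 - 466) - 22) + 1044)**2 = ((-758 - 22) + 1044)**2 = (-780 + 1044)**2 = 264**2 = 69696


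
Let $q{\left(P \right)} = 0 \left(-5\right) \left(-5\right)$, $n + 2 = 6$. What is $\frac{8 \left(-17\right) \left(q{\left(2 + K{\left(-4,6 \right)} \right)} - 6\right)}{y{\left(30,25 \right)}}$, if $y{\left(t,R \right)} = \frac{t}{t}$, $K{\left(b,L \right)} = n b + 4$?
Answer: $816$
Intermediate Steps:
$n = 4$ ($n = -2 + 6 = 4$)
$K{\left(b,L \right)} = 4 + 4 b$ ($K{\left(b,L \right)} = 4 b + 4 = 4 + 4 b$)
$y{\left(t,R \right)} = 1$
$q{\left(P \right)} = 0$ ($q{\left(P \right)} = 0 \left(-5\right) = 0$)
$\frac{8 \left(-17\right) \left(q{\left(2 + K{\left(-4,6 \right)} \right)} - 6\right)}{y{\left(30,25 \right)}} = \frac{8 \left(-17\right) \left(0 - 6\right)}{1} = - 136 \left(0 - 6\right) 1 = \left(-136\right) \left(-6\right) 1 = 816 \cdot 1 = 816$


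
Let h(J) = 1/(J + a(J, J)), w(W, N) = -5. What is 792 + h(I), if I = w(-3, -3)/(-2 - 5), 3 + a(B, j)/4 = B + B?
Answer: 30881/39 ≈ 791.82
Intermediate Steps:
a(B, j) = -12 + 8*B (a(B, j) = -12 + 4*(B + B) = -12 + 4*(2*B) = -12 + 8*B)
I = 5/7 (I = -5/(-2 - 5) = -5/(-7) = -5*(-⅐) = 5/7 ≈ 0.71429)
h(J) = 1/(-12 + 9*J) (h(J) = 1/(J + (-12 + 8*J)) = 1/(-12 + 9*J))
792 + h(I) = 792 + 1/(3*(-4 + 3*(5/7))) = 792 + 1/(3*(-4 + 15/7)) = 792 + 1/(3*(-13/7)) = 792 + (⅓)*(-7/13) = 792 - 7/39 = 30881/39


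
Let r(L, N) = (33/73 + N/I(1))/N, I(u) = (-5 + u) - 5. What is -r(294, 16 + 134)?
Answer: 3551/32850 ≈ 0.10810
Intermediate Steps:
I(u) = -10 + u
r(L, N) = (33/73 - N/9)/N (r(L, N) = (33/73 + N/(-10 + 1))/N = (33*(1/73) + N/(-9))/N = (33/73 + N*(-⅑))/N = (33/73 - N/9)/N)
-r(294, 16 + 134) = -(297 - 73*(16 + 134))/(657*(16 + 134)) = -(297 - 73*150)/(657*150) = -(297 - 10950)/(657*150) = -(-10653)/(657*150) = -1*(-3551/32850) = 3551/32850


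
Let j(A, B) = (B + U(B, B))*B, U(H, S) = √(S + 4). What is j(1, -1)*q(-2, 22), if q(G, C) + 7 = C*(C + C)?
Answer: 961 - 961*√3 ≈ -703.50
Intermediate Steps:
q(G, C) = -7 + 2*C² (q(G, C) = -7 + C*(C + C) = -7 + C*(2*C) = -7 + 2*C²)
U(H, S) = √(4 + S)
j(A, B) = B*(B + √(4 + B)) (j(A, B) = (B + √(4 + B))*B = B*(B + √(4 + B)))
j(1, -1)*q(-2, 22) = (-(-1 + √(4 - 1)))*(-7 + 2*22²) = (-(-1 + √3))*(-7 + 2*484) = (1 - √3)*(-7 + 968) = (1 - √3)*961 = 961 - 961*√3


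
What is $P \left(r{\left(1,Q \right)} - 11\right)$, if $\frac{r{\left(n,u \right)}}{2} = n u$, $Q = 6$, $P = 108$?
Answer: $108$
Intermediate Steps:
$r{\left(n,u \right)} = 2 n u$
$P \left(r{\left(1,Q \right)} - 11\right) = 108 \left(2 \cdot 1 \cdot 6 - 11\right) = 108 \left(12 - 11\right) = 108 \cdot 1 = 108$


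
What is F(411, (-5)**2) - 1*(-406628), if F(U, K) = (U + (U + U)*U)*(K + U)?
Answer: 147884936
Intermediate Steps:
F(U, K) = (K + U)*(U + 2*U**2) (F(U, K) = (U + (2*U)*U)*(K + U) = (U + 2*U**2)*(K + U) = (K + U)*(U + 2*U**2))
F(411, (-5)**2) - 1*(-406628) = 411*((-5)**2 + 411 + 2*411**2 + 2*(-5)**2*411) - 1*(-406628) = 411*(25 + 411 + 2*168921 + 2*25*411) + 406628 = 411*(25 + 411 + 337842 + 20550) + 406628 = 411*358828 + 406628 = 147478308 + 406628 = 147884936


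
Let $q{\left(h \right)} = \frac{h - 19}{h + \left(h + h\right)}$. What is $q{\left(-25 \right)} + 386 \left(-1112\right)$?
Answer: $- \frac{32192356}{75} \approx -4.2923 \cdot 10^{5}$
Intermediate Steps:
$q{\left(h \right)} = \frac{-19 + h}{3 h}$ ($q{\left(h \right)} = \frac{-19 + h}{h + 2 h} = \frac{-19 + h}{3 h}$)
$q{\left(-25 \right)} + 386 \left(-1112\right) = \frac{-19 - 25}{3 \left(-25\right)} + 386 \left(-1112\right) = \frac{1}{3} \left(- \frac{1}{25}\right) \left(-44\right) - 429232 = \frac{44}{75} - 429232 = - \frac{32192356}{75}$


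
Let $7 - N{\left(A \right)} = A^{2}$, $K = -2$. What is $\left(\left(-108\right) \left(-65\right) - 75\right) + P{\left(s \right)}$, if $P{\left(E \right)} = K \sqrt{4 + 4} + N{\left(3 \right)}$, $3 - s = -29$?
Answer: $6943 - 4 \sqrt{2} \approx 6937.3$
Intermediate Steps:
$s = 32$ ($s = 3 - -29 = 3 + 29 = 32$)
$N{\left(A \right)} = 7 - A^{2}$
$P{\left(E \right)} = -2 - 4 \sqrt{2}$ ($P{\left(E \right)} = - 2 \sqrt{4 + 4} + \left(7 - 3^{2}\right) = - 2 \sqrt{8} + \left(7 - 9\right) = - 2 \cdot 2 \sqrt{2} + \left(7 - 9\right) = - 4 \sqrt{2} - 2 = -2 - 4 \sqrt{2}$)
$\left(\left(-108\right) \left(-65\right) - 75\right) + P{\left(s \right)} = \left(\left(-108\right) \left(-65\right) - 75\right) - \left(2 + 4 \sqrt{2}\right) = \left(7020 - 75\right) - \left(2 + 4 \sqrt{2}\right) = 6945 - \left(2 + 4 \sqrt{2}\right) = 6943 - 4 \sqrt{2}$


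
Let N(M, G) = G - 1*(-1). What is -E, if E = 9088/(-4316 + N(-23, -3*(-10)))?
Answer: 9088/4285 ≈ 2.1209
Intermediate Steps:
N(M, G) = 1 + G (N(M, G) = G + 1 = 1 + G)
E = -9088/4285 (E = 9088/(-4316 + (1 - 3*(-10))) = 9088/(-4316 + (1 + 30)) = 9088/(-4316 + 31) = 9088/(-4285) = 9088*(-1/4285) = -9088/4285 ≈ -2.1209)
-E = -1*(-9088/4285) = 9088/4285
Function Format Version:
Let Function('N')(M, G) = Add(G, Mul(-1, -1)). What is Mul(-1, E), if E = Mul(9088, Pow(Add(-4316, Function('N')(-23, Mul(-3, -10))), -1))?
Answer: Rational(9088, 4285) ≈ 2.1209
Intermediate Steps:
Function('N')(M, G) = Add(1, G) (Function('N')(M, G) = Add(G, 1) = Add(1, G))
E = Rational(-9088, 4285) (E = Mul(9088, Pow(Add(-4316, Add(1, Mul(-3, -10))), -1)) = Mul(9088, Pow(Add(-4316, Add(1, 30)), -1)) = Mul(9088, Pow(Add(-4316, 31), -1)) = Mul(9088, Pow(-4285, -1)) = Mul(9088, Rational(-1, 4285)) = Rational(-9088, 4285) ≈ -2.1209)
Mul(-1, E) = Mul(-1, Rational(-9088, 4285)) = Rational(9088, 4285)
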